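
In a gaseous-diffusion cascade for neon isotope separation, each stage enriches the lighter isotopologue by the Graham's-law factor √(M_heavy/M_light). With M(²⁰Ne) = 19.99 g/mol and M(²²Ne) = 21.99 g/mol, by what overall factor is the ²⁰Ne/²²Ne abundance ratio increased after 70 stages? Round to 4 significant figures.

28.15

Overall factor = α^70 with α = √(21.99/19.99), i.e. (21.99/19.99)^(70/2).
= 1.10005^35 = 28.15.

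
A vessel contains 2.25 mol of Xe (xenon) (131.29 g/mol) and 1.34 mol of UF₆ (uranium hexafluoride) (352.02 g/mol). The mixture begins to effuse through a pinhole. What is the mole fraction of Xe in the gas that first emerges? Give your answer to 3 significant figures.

Rate_i ∝ x_i/√M_i (Graham's law weighted by mole fraction), so the effusate composition follows n_i/√M_i.
x_Xe(eff) = (n_Xe/√M_Xe) / (n_Xe/√M_Xe + n_UF₆/√M_UF₆)
= (2.25/√131.29) / (2.25/√131.29 + 1.34/√352.02) = 0.1964/(0.1964 + 0.07142) = 0.733.

0.733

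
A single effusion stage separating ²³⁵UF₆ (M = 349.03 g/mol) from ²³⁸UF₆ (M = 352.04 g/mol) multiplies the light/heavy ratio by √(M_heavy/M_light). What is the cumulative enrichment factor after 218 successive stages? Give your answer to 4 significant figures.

Overall factor = α^218 with α = √(352.04/349.03), i.e. (352.04/349.03)^(218/2).
= 1.00862^109 = 2.550.

2.550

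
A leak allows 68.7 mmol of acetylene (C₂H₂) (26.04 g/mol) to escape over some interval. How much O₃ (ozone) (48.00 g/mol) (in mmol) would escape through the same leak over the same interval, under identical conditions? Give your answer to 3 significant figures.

50.6 mmol

Graham's law gives rate_O₃/rate_C₂H₂ = √(M_C₂H₂/M_O₃) = √(26.04/48.00) = √0.5425 = 0.7365.
So the amount for O₃ is 68.7 × 0.7365 = 50.6 mmol.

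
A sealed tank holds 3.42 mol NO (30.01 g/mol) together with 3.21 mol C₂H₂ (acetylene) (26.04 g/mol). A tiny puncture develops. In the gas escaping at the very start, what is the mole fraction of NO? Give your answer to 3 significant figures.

The effusion rate of species i is ∝ p_i/√M_i ∝ n_i/√M_i.
x_NO(eff) = (n_NO/√M_NO) / (n_NO/√M_NO + n_C₂H₂/√M_C₂H₂)
= (3.42/√30.01) / (3.42/√30.01 + 3.21/√26.04) = 0.6243/(0.6243 + 0.6290) = 0.498.

0.498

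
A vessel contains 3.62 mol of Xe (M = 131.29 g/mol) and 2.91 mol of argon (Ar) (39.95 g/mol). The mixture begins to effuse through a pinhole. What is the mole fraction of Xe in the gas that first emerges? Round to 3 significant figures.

0.407

Each component's effusion rate ∝ (its partial pressure)·(1/√M) ∝ n_i/√M_i.
So x_Xe in the escaping gas = (n_Xe/√M_Xe) / Σ(n_i/√M_i)
= (3.62/√131.29) / (3.62/√131.29 + 2.91/√39.95) = 0.3159/(0.3159 + 0.4604) = 0.407.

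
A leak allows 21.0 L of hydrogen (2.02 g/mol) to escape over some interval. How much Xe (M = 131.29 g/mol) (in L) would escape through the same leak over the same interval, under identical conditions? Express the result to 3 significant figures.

Graham's law gives rate_Xe/rate_H₂ = √(M_H₂/M_Xe) = √(2.02/131.29) = √0.01539 = 0.1240.
So the volume for Xe is 21.0 × 0.1240 = 2.60 L.

2.60 L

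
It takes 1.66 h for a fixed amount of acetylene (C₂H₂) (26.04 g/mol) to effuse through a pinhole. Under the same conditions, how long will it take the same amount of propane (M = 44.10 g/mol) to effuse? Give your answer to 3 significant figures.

2.16 h

By Graham's law, t_C₃H₈/t_C₂H₂ = √(M_C₃H₈/M_C₂H₂) = √(44.10/26.04) = √1.694 = 1.301.
So the time for C₃H₈ is 1.66 × 1.301 = 2.16 h.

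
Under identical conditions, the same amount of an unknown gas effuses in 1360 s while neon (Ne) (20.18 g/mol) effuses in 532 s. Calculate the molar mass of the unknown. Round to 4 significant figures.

From Graham's law, t_X/t_Ne = √(M_X/M_Ne).
1360/532 = 2.556 = √(M_X/20.18)
M_X = 20.18 × 2.556² = 20.18 × 6.535 = 131.9 g/mol

131.9 g/mol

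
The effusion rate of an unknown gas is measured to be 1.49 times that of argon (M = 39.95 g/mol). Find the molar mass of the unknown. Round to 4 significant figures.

17.99 g/mol

From Graham's law, rate_X/rate_Ar = √(M_Ar/M_X).
1.49 = √(39.95/M_X)
M_X = 39.95 / 1.49² = 39.95 / 2.220 = 17.99 g/mol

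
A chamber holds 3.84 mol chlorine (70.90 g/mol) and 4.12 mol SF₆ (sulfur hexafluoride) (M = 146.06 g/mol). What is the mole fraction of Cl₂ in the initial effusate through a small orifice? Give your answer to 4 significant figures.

0.5722

Each component's effusion rate ∝ (its partial pressure)·(1/√M) ∝ n_i/√M_i.
x_Cl₂(eff) = (n_Cl₂/√M_Cl₂) / (n_Cl₂/√M_Cl₂ + n_SF₆/√M_SF₆)
= (3.84/√70.90) / (3.84/√70.90 + 4.12/√146.06) = 0.4560/(0.4560 + 0.3409) = 0.5722.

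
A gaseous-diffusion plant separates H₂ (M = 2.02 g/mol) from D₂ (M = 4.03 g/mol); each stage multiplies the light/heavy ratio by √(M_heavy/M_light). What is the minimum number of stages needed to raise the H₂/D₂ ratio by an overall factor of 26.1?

With α = √(4.03/2.02) per stage, ln α = ½ ln(1.99505) = 0.3453.
Need α^N ≥ 26.1 ⇒ N ≥ ln(26.1) / ln α = 3.262 / 0.3453 = 9.45.
Minimum whole number of stages: N = 10.

10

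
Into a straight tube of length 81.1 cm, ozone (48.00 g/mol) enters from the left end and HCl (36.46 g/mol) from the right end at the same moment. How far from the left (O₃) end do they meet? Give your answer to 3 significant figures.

Distances travelled in equal time are proportional to diffusion rates, so d_O₃/d_HCl = √(M_HCl/M_O₃) = √(36.46/48.00) = 0.8715.
With d_O₃ + d_HCl = 81.1 cm, d_HCl = 81.1/(1 + 0.8715) = 43.33 cm.
d_O₃ = 81.1 − 43.33 = 37.8 cm.

37.8 cm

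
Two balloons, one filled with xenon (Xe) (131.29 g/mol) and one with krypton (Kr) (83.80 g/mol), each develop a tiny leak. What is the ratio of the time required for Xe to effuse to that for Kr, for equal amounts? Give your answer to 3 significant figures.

From Graham's law, t_Xe/t_Kr = √(M_Xe/M_Kr) = √(131.29/83.80) = √1.567 = 1.25.

1.25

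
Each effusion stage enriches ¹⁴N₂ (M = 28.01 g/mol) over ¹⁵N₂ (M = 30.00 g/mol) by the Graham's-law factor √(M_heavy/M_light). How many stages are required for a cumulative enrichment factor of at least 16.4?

82

Single-stage factor α = √(30.00/28.01), so ln α = ½ ln(1.07105) = 0.03432.
Need α^N ≥ 16.4 ⇒ N ≥ ln(16.4) / ln α = 2.797 / 0.03432 = 81.51.
So at least 82 stages are needed.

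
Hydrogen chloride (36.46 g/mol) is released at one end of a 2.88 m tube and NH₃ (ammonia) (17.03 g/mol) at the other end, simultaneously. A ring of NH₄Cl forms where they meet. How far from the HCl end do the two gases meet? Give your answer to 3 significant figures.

Graham's law gives d_HCl/d_NH₃ = rate_HCl/rate_NH₃ = √(M_NH₃/M_HCl) = √(17.03/36.46) = 0.6834.
With d_HCl + d_NH₃ = 2.88 m, d_NH₃ = 2.88/(1 + 0.6834) = 1.711 m.
d_HCl = 2.88 − 1.711 = 1.17 m.

1.17 m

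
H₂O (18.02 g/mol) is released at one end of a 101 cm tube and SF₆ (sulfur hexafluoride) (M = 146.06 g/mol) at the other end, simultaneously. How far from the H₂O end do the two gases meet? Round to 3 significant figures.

Graham's law gives d_H₂O/d_SF₆ = rate_H₂O/rate_SF₆ = √(M_SF₆/M_H₂O) = √(146.06/18.02) = 2.847.
With d_H₂O + d_SF₆ = 101 cm, d_SF₆ = 101/(1 + 2.847) = 26.25 cm.
d_H₂O = 101 − 26.25 = 74.7 cm.

74.7 cm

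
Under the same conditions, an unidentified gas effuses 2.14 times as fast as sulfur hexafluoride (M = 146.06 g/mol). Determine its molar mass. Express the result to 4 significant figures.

Graham's law gives rate_X/rate_SF₆ = √(M_SF₆/M_X).
2.14 = √(146.06/M_X)
M_X = 146.06 / 2.14² = 146.06 / 4.580 = 31.89 g/mol

31.89 g/mol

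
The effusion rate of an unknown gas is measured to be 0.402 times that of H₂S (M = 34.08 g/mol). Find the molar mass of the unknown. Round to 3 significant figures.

Since effusion rate ∝ 1/√M, rate_X/rate_H₂S = √(M_H₂S/M_X).
0.402 = √(34.08/M_X)
M_X = 34.08 / 0.402² = 34.08 / 0.1616 = 211 g/mol

211 g/mol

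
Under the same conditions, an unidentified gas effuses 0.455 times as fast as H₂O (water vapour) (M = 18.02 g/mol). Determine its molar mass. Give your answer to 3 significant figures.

Using Graham's law: rate_X/rate_H₂O = √(M_H₂O/M_X).
0.455 = √(18.02/M_X)
M_X = 18.02 / 0.455² = 18.02 / 0.2070 = 87.0 g/mol

87.0 g/mol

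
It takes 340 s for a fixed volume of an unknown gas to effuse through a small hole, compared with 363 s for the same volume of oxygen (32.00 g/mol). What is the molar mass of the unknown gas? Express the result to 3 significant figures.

28.1 g/mol

From Graham's law, t_X/t_O₂ = √(M_X/M_O₂).
340/363 = 0.9366 = √(M_X/32.00)
M_X = 32.00 × 0.9366² = 32.00 × 0.8773 = 28.1 g/mol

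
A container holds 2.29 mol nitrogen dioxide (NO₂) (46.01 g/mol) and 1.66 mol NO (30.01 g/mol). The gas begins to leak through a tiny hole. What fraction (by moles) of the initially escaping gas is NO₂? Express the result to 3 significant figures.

Rate_i ∝ x_i/√M_i (Graham's law weighted by mole fraction), so the effusate composition follows n_i/√M_i.
Mole fraction of NO₂ in the effusate = (n_NO₂/√M_NO₂) / (n_NO₂/√M_NO₂ + n_NO/√M_NO)
= (2.29/√46.01) / (2.29/√46.01 + 1.66/√30.01) = 0.3376/(0.3376 + 0.3030) = 0.527.

0.527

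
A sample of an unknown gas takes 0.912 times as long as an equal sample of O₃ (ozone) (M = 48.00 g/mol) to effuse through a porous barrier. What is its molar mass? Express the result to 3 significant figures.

39.9 g/mol

From Graham's law, t_X/t_O₃ = √(M_X/M_O₃).
0.912 = √(M_X/48.00)
M_X = 48.00 × 0.912² = 48.00 × 0.8317 = 39.9 g/mol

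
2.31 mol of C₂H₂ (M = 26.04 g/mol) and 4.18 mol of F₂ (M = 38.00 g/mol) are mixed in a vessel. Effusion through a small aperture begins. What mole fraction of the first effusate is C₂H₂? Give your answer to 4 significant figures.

Effusion rate of each component ∝ n_i/√M_i (partial pressure × 1/√M).
Mole fraction of C₂H₂ in the effusate = (n_C₂H₂/√M_C₂H₂) / (n_C₂H₂/√M_C₂H₂ + n_F₂/√M_F₂)
= (2.31/√26.04) / (2.31/√26.04 + 4.18/√38.00) = 0.4527/(0.4527 + 0.6781) = 0.4003.

0.4003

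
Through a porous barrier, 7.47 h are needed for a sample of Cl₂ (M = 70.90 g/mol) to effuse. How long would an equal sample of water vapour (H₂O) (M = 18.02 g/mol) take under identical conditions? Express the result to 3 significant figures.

Since effusion rate ∝ 1/√M, t_H₂O/t_Cl₂ = √(M_H₂O/M_Cl₂) = √(18.02/70.90) = √0.2542 = 0.5041.
So the time for H₂O is 7.47 × 0.5041 = 3.77 h.

3.77 h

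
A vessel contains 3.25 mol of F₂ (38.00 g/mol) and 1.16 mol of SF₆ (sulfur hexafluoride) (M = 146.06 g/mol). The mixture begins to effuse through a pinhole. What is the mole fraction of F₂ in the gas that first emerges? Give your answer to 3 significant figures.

0.846

Rate_i ∝ x_i/√M_i (Graham's law weighted by mole fraction), so the effusate composition follows n_i/√M_i.
So x_F₂ in the escaping gas = (n_F₂/√M_F₂) / Σ(n_i/√M_i)
= (3.25/√38.00) / (3.25/√38.00 + 1.16/√146.06) = 0.5272/(0.5272 + 0.09598) = 0.846.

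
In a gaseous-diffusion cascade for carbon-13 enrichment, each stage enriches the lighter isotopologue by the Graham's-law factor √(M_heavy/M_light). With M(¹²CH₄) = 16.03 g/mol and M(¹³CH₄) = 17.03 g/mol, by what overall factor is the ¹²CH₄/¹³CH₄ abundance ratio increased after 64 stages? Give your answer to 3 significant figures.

The single-stage factor is √(M_heavy/M_light), so 64 stages give [√(17.03/16.03)]^64 = (17.03/16.03)^(64/2).
= 1.06238^32 = 6.93.

6.93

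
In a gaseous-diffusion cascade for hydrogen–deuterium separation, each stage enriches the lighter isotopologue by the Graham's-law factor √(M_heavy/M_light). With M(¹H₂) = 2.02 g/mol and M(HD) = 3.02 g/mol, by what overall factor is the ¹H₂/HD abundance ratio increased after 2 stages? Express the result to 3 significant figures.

1.50

The single-stage factor is √(M_heavy/M_light), so 2 stages give [√(3.02/2.02)]^2 = (3.02/2.02)^(2/2).
= 1.49505^1 = 1.50.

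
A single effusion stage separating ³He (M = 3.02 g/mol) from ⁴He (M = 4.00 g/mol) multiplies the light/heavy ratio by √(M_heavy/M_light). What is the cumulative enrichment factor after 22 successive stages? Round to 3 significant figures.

The single-stage factor is √(M_heavy/M_light), so 22 stages give [√(4.00/3.02)]^22 = (4.00/3.02)^(22/2).
= 1.32450^11 = 22.0.

22.0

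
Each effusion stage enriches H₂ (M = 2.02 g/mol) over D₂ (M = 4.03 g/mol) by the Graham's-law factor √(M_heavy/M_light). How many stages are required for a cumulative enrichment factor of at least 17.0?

Per stage α = (4.03/2.02)^(1/2) = 1.99505^0.5, giving ln α = 0.3453.
Need α^N ≥ 17.0 ⇒ N ≥ ln(17.0) / ln α = 2.833 / 0.3453 = 8.20.
Minimum whole number of stages: N = 9.

9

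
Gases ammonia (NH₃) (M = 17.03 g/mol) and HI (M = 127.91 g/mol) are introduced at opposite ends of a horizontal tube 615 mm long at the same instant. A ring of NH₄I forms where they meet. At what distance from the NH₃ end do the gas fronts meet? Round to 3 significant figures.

In equal time, each gas travels a distance ∝ its rate ∝ 1/√M, so d_NH₃/d_HI = √(M_HI/M_NH₃) = √(127.91/17.03) = 2.741.
With d_NH₃ + d_HI = 615 mm, d_HI = 615/(1 + 2.741) = 164.4 mm.
d_NH₃ = 615 − 164.4 = 451 mm.

451 mm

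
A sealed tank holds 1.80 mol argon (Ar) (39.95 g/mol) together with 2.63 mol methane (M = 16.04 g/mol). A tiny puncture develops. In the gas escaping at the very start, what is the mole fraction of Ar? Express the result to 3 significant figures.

0.302

Each component's effusion rate ∝ (its partial pressure)·(1/√M) ∝ n_i/√M_i.
Mole fraction of Ar in the effusate = (n_Ar/√M_Ar) / (n_Ar/√M_Ar + n_CH₄/√M_CH₄)
= (1.80/√39.95) / (1.80/√39.95 + 2.63/√16.04) = 0.2848/(0.2848 + 0.6567) = 0.302.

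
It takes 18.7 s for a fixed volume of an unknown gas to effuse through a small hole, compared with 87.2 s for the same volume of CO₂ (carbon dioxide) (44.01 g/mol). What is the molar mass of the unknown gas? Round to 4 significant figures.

Since effusion rate ∝ 1/√M, t_X/t_CO₂ = √(M_X/M_CO₂).
18.7/87.2 = 0.2144 = √(M_X/44.01)
M_X = 44.01 × 0.2144² = 44.01 × 0.04599 = 2.024 g/mol

2.024 g/mol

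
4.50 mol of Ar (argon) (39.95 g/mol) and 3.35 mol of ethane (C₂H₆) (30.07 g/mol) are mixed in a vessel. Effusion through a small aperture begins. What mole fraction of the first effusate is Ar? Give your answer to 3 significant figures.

Each component's effusion rate ∝ (its partial pressure)·(1/√M) ∝ n_i/√M_i.
So x_Ar in the escaping gas = (n_Ar/√M_Ar) / Σ(n_i/√M_i)
= (4.50/√39.95) / (4.50/√39.95 + 3.35/√30.07) = 0.7120/(0.7120 + 0.6109) = 0.538.

0.538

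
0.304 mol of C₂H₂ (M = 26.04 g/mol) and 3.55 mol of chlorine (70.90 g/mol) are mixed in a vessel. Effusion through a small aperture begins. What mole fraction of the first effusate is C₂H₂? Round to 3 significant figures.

The effusion rate of species i is ∝ p_i/√M_i ∝ n_i/√M_i.
x_C₂H₂(eff) = (n_C₂H₂/√M_C₂H₂) / (n_C₂H₂/√M_C₂H₂ + n_Cl₂/√M_Cl₂)
= (0.304/√26.04) / (0.304/√26.04 + 3.55/√70.90) = 0.05957/(0.05957 + 0.4216) = 0.124.

0.124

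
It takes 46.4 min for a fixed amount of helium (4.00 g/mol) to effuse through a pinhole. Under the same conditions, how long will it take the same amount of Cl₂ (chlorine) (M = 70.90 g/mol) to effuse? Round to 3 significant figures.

195 min

Using Graham's law: t_Cl₂/t_He = √(M_Cl₂/M_He) = √(70.90/4.00) = √17.73 = 4.210.
So the time for Cl₂ is 46.4 × 4.210 = 195 min.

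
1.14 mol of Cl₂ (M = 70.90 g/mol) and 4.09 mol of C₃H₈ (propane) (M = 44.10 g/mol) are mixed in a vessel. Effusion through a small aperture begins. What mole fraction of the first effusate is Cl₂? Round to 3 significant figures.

0.180

Each component's effusion rate ∝ (its partial pressure)·(1/√M) ∝ n_i/√M_i.
Mole fraction of Cl₂ in the effusate = (n_Cl₂/√M_Cl₂) / (n_Cl₂/√M_Cl₂ + n_C₃H₈/√M_C₃H₈)
= (1.14/√70.90) / (1.14/√70.90 + 4.09/√44.10) = 0.1354/(0.1354 + 0.6159) = 0.180.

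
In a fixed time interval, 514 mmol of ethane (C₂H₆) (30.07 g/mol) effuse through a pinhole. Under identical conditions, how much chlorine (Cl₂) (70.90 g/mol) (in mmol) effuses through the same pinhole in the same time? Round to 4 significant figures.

334.7 mmol

From Graham's law, rate_Cl₂/rate_C₂H₆ = √(M_C₂H₆/M_Cl₂) = √(30.07/70.90) = √0.4241 = 0.6512.
So the amount for Cl₂ is 514 × 0.6512 = 334.7 mmol.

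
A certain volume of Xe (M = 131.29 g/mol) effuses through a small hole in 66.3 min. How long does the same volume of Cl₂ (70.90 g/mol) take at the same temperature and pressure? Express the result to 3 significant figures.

48.7 min

From Graham's law, t_Cl₂/t_Xe = √(M_Cl₂/M_Xe) = √(70.90/131.29) = √0.5400 = 0.7349.
So the time for Cl₂ is 66.3 × 0.7349 = 48.7 min.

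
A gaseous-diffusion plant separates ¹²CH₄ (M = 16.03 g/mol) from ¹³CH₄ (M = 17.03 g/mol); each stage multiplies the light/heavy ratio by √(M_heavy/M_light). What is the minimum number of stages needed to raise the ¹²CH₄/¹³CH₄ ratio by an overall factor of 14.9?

90

With α = √(17.03/16.03) per stage, ln α = ½ ln(1.06238) = 0.03026.
Need α^N ≥ 14.9 ⇒ N ≥ ln(14.9) / ln α = 2.701 / 0.03026 = 89.28.
Rounding up, N = 90 stages.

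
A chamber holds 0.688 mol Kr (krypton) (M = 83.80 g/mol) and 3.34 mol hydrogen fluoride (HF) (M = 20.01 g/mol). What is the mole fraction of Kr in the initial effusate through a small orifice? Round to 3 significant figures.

0.0915

Each component's effusion rate ∝ (its partial pressure)·(1/√M) ∝ n_i/√M_i.
So x_Kr in the escaping gas = (n_Kr/√M_Kr) / Σ(n_i/√M_i)
= (0.688/√83.80) / (0.688/√83.80 + 3.34/√20.01) = 0.07516/(0.07516 + 0.7467) = 0.0915.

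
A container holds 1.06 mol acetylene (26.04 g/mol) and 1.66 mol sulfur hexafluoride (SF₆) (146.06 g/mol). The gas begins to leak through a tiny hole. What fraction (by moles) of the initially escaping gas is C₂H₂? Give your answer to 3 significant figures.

Each component's effusion rate ∝ (its partial pressure)·(1/√M) ∝ n_i/√M_i.
Mole fraction of C₂H₂ in the effusate = (n_C₂H₂/√M_C₂H₂) / (n_C₂H₂/√M_C₂H₂ + n_SF₆/√M_SF₆)
= (1.06/√26.04) / (1.06/√26.04 + 1.66/√146.06) = 0.2077/(0.2077 + 0.1374) = 0.602.

0.602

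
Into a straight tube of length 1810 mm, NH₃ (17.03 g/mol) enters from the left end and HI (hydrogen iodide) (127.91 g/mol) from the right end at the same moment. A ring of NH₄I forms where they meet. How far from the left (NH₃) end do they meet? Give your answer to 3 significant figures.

The fronts meet when d_NH₃ + d_HI = L with d_NH₃/d_HI = √(M_HI/M_NH₃) (Graham's law). Here √(M_HI/M_NH₃) = √(127.91/17.03) = 2.741.
With d_NH₃ + d_HI = 1810 mm, d_HI = 1810/(1 + 2.741) = 483.9 mm.
d_NH₃ = 1810 − 483.9 = 1330 mm.

1330 mm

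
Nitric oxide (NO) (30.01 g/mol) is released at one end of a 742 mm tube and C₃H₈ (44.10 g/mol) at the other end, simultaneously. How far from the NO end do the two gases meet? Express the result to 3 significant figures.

407 mm

In equal time, each gas travels a distance ∝ its rate ∝ 1/√M, so d_NO/d_C₃H₈ = √(M_C₃H₈/M_NO) = √(44.10/30.01) = 1.212.
With d_NO + d_C₃H₈ = 742 mm, d_C₃H₈ = 742/(1 + 1.212) = 335.4 mm.
d_NO = 742 − 335.4 = 407 mm.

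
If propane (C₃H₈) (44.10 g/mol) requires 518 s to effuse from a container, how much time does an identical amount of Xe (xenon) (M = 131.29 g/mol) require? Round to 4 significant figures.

893.8 s

Using Graham's law: t_Xe/t_C₃H₈ = √(M_Xe/M_C₃H₈) = √(131.29/44.10) = √2.977 = 1.725.
So the time for Xe is 518 × 1.725 = 893.8 s.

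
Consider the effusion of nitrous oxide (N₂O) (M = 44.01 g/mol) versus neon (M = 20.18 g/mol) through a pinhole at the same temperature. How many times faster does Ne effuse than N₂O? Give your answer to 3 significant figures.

1.48

By Graham's law, rate_Ne/rate_N₂O = √(M_N₂O/M_Ne) = √(44.01/20.18) = √2.181 = 1.48.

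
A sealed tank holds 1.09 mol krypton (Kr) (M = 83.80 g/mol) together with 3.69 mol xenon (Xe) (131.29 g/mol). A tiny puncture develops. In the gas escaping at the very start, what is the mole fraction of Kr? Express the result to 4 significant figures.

Each component's effusion rate ∝ (its partial pressure)·(1/√M) ∝ n_i/√M_i.
So x_Kr in the escaping gas = (n_Kr/√M_Kr) / Σ(n_i/√M_i)
= (1.09/√83.80) / (1.09/√83.80 + 3.69/√131.29) = 0.1191/(0.1191 + 0.3220) = 0.2699.

0.2699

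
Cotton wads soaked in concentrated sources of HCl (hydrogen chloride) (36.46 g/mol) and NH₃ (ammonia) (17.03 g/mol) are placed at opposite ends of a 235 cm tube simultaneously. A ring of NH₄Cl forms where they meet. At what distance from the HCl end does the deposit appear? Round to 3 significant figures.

The fronts meet when d_HCl + d_NH₃ = L with d_HCl/d_NH₃ = √(M_NH₃/M_HCl) (Graham's law). Here √(M_NH₃/M_HCl) = √(17.03/36.46) = 0.6834.
With d_HCl + d_NH₃ = 235 cm, d_NH₃ = 235/(1 + 0.6834) = 139.6 cm.
d_HCl = 235 − 139.6 = 95.4 cm.

95.4 cm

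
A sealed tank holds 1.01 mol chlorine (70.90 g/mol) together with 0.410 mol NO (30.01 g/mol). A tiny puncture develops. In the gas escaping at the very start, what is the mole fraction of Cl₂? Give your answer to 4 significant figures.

0.6158

Rate_i ∝ x_i/√M_i (Graham's law weighted by mole fraction), so the effusate composition follows n_i/√M_i.
So x_Cl₂ in the escaping gas = (n_Cl₂/√M_Cl₂) / Σ(n_i/√M_i)
= (1.01/√70.90) / (1.01/√70.90 + 0.410/√30.01) = 0.1199/(0.1199 + 0.07484) = 0.6158.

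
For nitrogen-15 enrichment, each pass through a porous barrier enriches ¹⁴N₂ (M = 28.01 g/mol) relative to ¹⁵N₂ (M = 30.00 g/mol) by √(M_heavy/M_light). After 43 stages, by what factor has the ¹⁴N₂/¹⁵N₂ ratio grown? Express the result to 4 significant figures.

After 43 stages the ratio has grown by (√(30.00/28.01))^43 = (30.00/28.01)^(43/2).
= 1.07105^(43/2) = 4.374.

4.374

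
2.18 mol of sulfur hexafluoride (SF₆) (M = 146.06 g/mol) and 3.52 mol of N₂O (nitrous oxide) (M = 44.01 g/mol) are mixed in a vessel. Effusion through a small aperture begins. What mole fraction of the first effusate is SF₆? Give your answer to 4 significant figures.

0.2537

Each component's effusion rate ∝ (its partial pressure)·(1/√M) ∝ n_i/√M_i.
Mole fraction of SF₆ in the effusate = (n_SF₆/√M_SF₆) / (n_SF₆/√M_SF₆ + n_N₂O/√M_N₂O)
= (2.18/√146.06) / (2.18/√146.06 + 3.52/√44.01) = 0.1804/(0.1804 + 0.5306) = 0.2537.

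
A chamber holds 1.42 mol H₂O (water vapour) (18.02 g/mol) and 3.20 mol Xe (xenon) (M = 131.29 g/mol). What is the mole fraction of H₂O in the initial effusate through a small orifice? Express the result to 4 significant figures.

Rate_i ∝ x_i/√M_i (Graham's law weighted by mole fraction), so the effusate composition follows n_i/√M_i.
Mole fraction of H₂O in the effusate = (n_H₂O/√M_H₂O) / (n_H₂O/√M_H₂O + n_Xe/√M_Xe)
= (1.42/√18.02) / (1.42/√18.02 + 3.20/√131.29) = 0.3345/(0.3345 + 0.2793) = 0.5450.

0.5450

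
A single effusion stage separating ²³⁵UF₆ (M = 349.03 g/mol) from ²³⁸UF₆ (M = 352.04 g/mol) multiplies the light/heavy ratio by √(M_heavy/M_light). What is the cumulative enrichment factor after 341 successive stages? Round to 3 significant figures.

After 341 stages the ratio has grown by (√(352.04/349.03))^341 = (352.04/349.03)^(341/2).
= 1.00862^(341/2) = 4.32.

4.32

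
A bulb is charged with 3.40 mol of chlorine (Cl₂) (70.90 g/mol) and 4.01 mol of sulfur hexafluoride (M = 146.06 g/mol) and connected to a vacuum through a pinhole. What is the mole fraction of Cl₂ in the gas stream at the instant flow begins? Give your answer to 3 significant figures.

Rate_i ∝ x_i/√M_i (Graham's law weighted by mole fraction), so the effusate composition follows n_i/√M_i.
x_Cl₂(eff) = (n_Cl₂/√M_Cl₂) / (n_Cl₂/√M_Cl₂ + n_SF₆/√M_SF₆)
= (3.40/√70.90) / (3.40/√70.90 + 4.01/√146.06) = 0.4038/(0.4038 + 0.3318) = 0.549.

0.549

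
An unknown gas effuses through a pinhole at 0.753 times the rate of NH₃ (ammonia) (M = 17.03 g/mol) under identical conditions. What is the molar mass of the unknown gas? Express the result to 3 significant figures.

30.0 g/mol

Graham's law gives rate_X/rate_NH₃ = √(M_NH₃/M_X).
0.753 = √(17.03/M_X)
M_X = 17.03 / 0.753² = 17.03 / 0.5670 = 30.0 g/mol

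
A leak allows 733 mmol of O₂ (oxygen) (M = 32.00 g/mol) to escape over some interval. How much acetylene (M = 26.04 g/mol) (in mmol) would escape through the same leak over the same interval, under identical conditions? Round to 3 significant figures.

813 mmol

Using Graham's law: rate_C₂H₂/rate_O₂ = √(M_O₂/M_C₂H₂) = √(32.00/26.04) = √1.229 = 1.109.
So the amount for C₂H₂ is 733 × 1.109 = 813 mmol.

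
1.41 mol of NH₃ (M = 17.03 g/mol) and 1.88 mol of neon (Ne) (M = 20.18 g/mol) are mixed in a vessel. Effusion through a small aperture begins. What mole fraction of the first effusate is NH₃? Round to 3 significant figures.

0.449

The effusion rate of species i is ∝ p_i/√M_i ∝ n_i/√M_i.
So x_NH₃ in the escaping gas = (n_NH₃/√M_NH₃) / Σ(n_i/√M_i)
= (1.41/√17.03) / (1.41/√17.03 + 1.88/√20.18) = 0.3417/(0.3417 + 0.4185) = 0.449.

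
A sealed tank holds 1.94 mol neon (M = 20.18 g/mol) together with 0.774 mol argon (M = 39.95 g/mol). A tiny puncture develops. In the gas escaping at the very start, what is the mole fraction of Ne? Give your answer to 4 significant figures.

0.7791

The effusion rate of species i is ∝ p_i/√M_i ∝ n_i/√M_i.
Mole fraction of Ne in the effusate = (n_Ne/√M_Ne) / (n_Ne/√M_Ne + n_Ar/√M_Ar)
= (1.94/√20.18) / (1.94/√20.18 + 0.774/√39.95) = 0.4319/(0.4319 + 0.1225) = 0.7791.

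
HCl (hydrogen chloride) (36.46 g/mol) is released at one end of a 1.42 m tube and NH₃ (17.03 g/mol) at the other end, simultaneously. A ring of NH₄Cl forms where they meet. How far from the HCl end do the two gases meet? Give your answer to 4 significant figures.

0.5765 m

In equal time, each gas travels a distance ∝ its rate ∝ 1/√M, so d_HCl/d_NH₃ = √(M_NH₃/M_HCl) = √(17.03/36.46) = 0.6834.
With d_HCl + d_NH₃ = 1.42 m, d_NH₃ = 1.42/(1 + 0.6834) = 0.8435 m.
d_HCl = 1.42 − 0.8435 = 0.5765 m.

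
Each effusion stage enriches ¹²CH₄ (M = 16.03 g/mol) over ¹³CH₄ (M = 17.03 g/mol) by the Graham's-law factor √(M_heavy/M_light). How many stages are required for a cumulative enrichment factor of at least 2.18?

26

Single-stage factor α = √(17.03/16.03), so ln α = ½ ln(1.06238) = 0.03026.
Need α^N ≥ 2.18 ⇒ N ≥ ln(2.18) / ln α = 0.7793 / 0.03026 = 25.76.
Rounding up, N = 26 stages.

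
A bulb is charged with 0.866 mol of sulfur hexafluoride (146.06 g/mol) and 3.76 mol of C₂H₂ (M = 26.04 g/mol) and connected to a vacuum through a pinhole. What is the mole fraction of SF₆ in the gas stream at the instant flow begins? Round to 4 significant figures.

Effusion rate of each component ∝ n_i/√M_i (partial pressure × 1/√M).
So x_SF₆ in the escaping gas = (n_SF₆/√M_SF₆) / Σ(n_i/√M_i)
= (0.866/√146.06) / (0.866/√146.06 + 3.76/√26.04) = 0.07166/(0.07166 + 0.7368) = 0.08863.

0.08863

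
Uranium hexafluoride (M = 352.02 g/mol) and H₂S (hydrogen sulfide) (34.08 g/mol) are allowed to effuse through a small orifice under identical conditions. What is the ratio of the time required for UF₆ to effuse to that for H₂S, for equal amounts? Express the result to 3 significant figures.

Using Graham's law: t_UF₆/t_H₂S = √(M_UF₆/M_H₂S) = √(352.02/34.08) = √10.33 = 3.21.

3.21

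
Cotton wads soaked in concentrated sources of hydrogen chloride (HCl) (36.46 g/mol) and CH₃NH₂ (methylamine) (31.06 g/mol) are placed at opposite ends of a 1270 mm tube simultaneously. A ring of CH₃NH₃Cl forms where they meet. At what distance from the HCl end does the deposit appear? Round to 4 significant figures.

609.6 mm

Distances travelled in equal time are proportional to diffusion rates, so d_HCl/d_CH₃NH₂ = √(M_CH₃NH₂/M_HCl) = √(31.06/36.46) = 0.9230.
With d_HCl + d_CH₃NH₂ = 1270 mm, d_CH₃NH₂ = 1270/(1 + 0.9230) = 660.4 mm.
d_HCl = 1270 − 660.4 = 609.6 mm.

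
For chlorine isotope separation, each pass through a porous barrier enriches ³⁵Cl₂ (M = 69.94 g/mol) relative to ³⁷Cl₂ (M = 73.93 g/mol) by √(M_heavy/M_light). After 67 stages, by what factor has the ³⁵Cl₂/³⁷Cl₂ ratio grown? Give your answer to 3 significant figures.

Each stage multiplies the ratio by α = √(73.93/69.94), so after 67 stages the overall factor is α^67 = (73.93/69.94)^(67/2).
= 1.05705^(67/2) = 6.41.

6.41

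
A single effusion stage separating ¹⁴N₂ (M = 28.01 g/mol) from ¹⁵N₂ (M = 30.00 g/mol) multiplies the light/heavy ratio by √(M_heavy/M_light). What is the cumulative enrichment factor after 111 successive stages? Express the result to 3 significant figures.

45.1

The single-stage factor is √(M_heavy/M_light), so 111 stages give [√(30.00/28.01)]^111 = (30.00/28.01)^(111/2).
= 1.07105^(111/2) = 45.1.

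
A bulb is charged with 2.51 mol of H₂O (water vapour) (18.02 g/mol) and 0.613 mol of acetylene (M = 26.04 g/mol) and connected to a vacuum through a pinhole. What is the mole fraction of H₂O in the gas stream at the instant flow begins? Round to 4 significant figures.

Each component's effusion rate ∝ (its partial pressure)·(1/√M) ∝ n_i/√M_i.
x_H₂O(eff) = (n_H₂O/√M_H₂O) / (n_H₂O/√M_H₂O + n_C₂H₂/√M_C₂H₂)
= (2.51/√18.02) / (2.51/√18.02 + 0.613/√26.04) = 0.5913/(0.5913 + 0.1201) = 0.8311.

0.8311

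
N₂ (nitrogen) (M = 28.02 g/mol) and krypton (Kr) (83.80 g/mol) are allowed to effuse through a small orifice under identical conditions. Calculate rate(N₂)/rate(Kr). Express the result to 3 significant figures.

Using Graham's law: rate_N₂/rate_Kr = √(M_Kr/M_N₂) = √(83.80/28.02) = √2.991 = 1.73.

1.73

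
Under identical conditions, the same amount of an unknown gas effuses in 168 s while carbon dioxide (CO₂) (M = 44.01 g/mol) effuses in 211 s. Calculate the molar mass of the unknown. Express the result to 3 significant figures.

27.9 g/mol

From Graham's law, t_X/t_CO₂ = √(M_X/M_CO₂).
168/211 = 0.7962 = √(M_X/44.01)
M_X = 44.01 × 0.7962² = 44.01 × 0.6339 = 27.9 g/mol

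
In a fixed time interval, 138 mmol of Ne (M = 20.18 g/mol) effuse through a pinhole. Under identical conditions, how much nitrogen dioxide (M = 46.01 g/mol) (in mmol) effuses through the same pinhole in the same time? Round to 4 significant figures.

By Graham's law, rate_NO₂/rate_Ne = √(M_Ne/M_NO₂) = √(20.18/46.01) = √0.4386 = 0.6623.
So the amount for NO₂ is 138 × 0.6623 = 91.39 mmol.

91.39 mmol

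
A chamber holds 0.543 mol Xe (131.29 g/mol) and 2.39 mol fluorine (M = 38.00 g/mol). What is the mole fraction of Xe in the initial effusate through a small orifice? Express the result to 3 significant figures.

0.109

Effusion rate of each component ∝ n_i/√M_i (partial pressure × 1/√M).
x_Xe(eff) = (n_Xe/√M_Xe) / (n_Xe/√M_Xe + n_F₂/√M_F₂)
= (0.543/√131.29) / (0.543/√131.29 + 2.39/√38.00) = 0.04739/(0.04739 + 0.3877) = 0.109.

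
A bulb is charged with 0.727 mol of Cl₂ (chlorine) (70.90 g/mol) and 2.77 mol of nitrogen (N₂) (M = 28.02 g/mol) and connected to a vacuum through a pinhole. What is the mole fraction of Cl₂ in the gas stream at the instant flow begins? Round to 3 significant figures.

Rate_i ∝ x_i/√M_i (Graham's law weighted by mole fraction), so the effusate composition follows n_i/√M_i.
Mole fraction of Cl₂ in the effusate = (n_Cl₂/√M_Cl₂) / (n_Cl₂/√M_Cl₂ + n_N₂/√M_N₂)
= (0.727/√70.90) / (0.727/√70.90 + 2.77/√28.02) = 0.08634/(0.08634 + 0.5233) = 0.142.

0.142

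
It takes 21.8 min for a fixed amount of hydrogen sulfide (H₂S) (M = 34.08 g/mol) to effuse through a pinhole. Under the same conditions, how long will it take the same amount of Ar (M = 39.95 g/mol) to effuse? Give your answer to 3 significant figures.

23.6 min

From Graham's law, t_Ar/t_H₂S = √(M_Ar/M_H₂S) = √(39.95/34.08) = √1.172 = 1.083.
So the time for Ar is 21.8 × 1.083 = 23.6 min.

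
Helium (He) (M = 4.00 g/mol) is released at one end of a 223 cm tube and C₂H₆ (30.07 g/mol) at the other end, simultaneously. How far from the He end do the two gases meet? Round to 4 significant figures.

163.4 cm

In equal time, each gas travels a distance ∝ its rate ∝ 1/√M, so d_He/d_C₂H₆ = √(M_C₂H₆/M_He) = √(30.07/4.00) = 2.742.
With d_He + d_C₂H₆ = 223 cm, d_C₂H₆ = 223/(1 + 2.742) = 59.60 cm.
d_He = 223 − 59.60 = 163.4 cm.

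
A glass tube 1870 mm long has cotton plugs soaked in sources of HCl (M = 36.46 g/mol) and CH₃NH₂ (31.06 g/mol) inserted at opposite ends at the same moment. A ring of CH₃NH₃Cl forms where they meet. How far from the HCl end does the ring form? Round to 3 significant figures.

898 mm

In equal time, each gas travels a distance ∝ its rate ∝ 1/√M, so d_HCl/d_CH₃NH₂ = √(M_CH₃NH₂/M_HCl) = √(31.06/36.46) = 0.9230.
With d_HCl + d_CH₃NH₂ = 1870 mm, d_CH₃NH₂ = 1870/(1 + 0.9230) = 972.4 mm.
d_HCl = 1870 − 972.4 = 898 mm.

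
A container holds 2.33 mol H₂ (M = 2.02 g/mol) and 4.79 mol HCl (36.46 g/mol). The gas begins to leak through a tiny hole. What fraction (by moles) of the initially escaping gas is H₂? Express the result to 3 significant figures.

The effusion rate of species i is ∝ p_i/√M_i ∝ n_i/√M_i.
x_H₂(eff) = (n_H₂/√M_H₂) / (n_H₂/√M_H₂ + n_HCl/√M_HCl)
= (2.33/√2.02) / (2.33/√2.02 + 4.79/√36.46) = 1.639/(1.639 + 0.7933) = 0.674.

0.674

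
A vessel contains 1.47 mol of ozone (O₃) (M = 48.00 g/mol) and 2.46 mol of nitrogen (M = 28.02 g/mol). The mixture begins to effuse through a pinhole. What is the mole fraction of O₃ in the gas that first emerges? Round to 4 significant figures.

0.3134

Effusion rate of each component ∝ n_i/√M_i (partial pressure × 1/√M).
Mole fraction of O₃ in the effusate = (n_O₃/√M_O₃) / (n_O₃/√M_O₃ + n_N₂/√M_N₂)
= (1.47/√48.00) / (1.47/√48.00 + 2.46/√28.02) = 0.2122/(0.2122 + 0.4647) = 0.3134.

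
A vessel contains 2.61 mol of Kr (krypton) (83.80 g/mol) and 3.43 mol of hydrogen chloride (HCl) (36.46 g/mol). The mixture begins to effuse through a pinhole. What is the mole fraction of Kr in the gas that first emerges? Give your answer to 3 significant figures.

Effusion rate of each component ∝ n_i/√M_i (partial pressure × 1/√M).
Mole fraction of Kr in the effusate = (n_Kr/√M_Kr) / (n_Kr/√M_Kr + n_HCl/√M_HCl)
= (2.61/√83.80) / (2.61/√83.80 + 3.43/√36.46) = 0.2851/(0.2851 + 0.5680) = 0.334.

0.334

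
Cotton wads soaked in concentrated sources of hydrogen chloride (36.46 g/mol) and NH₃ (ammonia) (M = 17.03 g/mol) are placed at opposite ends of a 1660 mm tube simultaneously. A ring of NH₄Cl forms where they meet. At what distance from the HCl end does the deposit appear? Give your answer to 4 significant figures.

The fronts meet when d_HCl + d_NH₃ = L with d_HCl/d_NH₃ = √(M_NH₃/M_HCl) (Graham's law). Here √(M_NH₃/M_HCl) = √(17.03/36.46) = 0.6834.
With d_HCl + d_NH₃ = 1660 mm, d_NH₃ = 1660/(1 + 0.6834) = 986.1 mm.
d_HCl = 1660 − 986.1 = 673.9 mm.

673.9 mm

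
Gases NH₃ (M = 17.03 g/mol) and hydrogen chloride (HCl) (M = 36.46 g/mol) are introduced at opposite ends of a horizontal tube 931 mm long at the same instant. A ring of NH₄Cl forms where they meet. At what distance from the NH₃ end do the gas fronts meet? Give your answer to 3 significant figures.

553 mm

The fronts meet when d_NH₃ + d_HCl = L with d_NH₃/d_HCl = √(M_HCl/M_NH₃) (Graham's law). Here √(M_HCl/M_NH₃) = √(36.46/17.03) = 1.463.
With d_NH₃ + d_HCl = 931 mm, d_HCl = 931/(1 + 1.463) = 378.0 mm.
d_NH₃ = 931 − 378.0 = 553 mm.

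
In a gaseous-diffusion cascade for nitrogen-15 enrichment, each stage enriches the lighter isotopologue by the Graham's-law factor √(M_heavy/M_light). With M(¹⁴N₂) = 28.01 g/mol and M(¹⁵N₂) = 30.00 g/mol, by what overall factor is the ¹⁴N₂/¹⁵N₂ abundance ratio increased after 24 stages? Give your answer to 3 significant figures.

2.28

The single-stage factor is √(M_heavy/M_light), so 24 stages give [√(30.00/28.01)]^24 = (30.00/28.01)^(24/2).
= 1.07105^12 = 2.28.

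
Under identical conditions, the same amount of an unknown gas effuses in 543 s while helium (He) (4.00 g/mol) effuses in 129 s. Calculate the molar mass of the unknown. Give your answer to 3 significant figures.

70.9 g/mol

By Graham's law, t_X/t_He = √(M_X/M_He).
543/129 = 4.209 = √(M_X/4.00)
M_X = 4.00 × 4.209² = 4.00 × 17.72 = 70.9 g/mol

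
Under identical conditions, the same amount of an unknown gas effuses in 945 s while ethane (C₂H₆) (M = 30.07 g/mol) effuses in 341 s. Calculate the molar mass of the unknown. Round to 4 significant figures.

230.9 g/mol

Since effusion rate ∝ 1/√M, t_X/t_C₂H₆ = √(M_X/M_C₂H₆).
945/341 = 2.771 = √(M_X/30.07)
M_X = 30.07 × 2.771² = 30.07 × 7.680 = 230.9 g/mol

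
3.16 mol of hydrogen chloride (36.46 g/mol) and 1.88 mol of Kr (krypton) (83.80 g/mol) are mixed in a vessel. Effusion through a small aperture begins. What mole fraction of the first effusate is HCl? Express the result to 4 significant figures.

Effusion rate of each component ∝ n_i/√M_i (partial pressure × 1/√M).
Mole fraction of HCl in the effusate = (n_HCl/√M_HCl) / (n_HCl/√M_HCl + n_Kr/√M_Kr)
= (3.16/√36.46) / (3.16/√36.46 + 1.88/√83.80) = 0.5233/(0.5233 + 0.2054) = 0.7182.

0.7182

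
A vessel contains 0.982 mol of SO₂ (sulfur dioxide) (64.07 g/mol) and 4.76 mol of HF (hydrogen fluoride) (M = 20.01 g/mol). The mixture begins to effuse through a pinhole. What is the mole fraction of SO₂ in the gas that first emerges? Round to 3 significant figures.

The effusion rate of species i is ∝ p_i/√M_i ∝ n_i/√M_i.
Mole fraction of SO₂ in the effusate = (n_SO₂/√M_SO₂) / (n_SO₂/√M_SO₂ + n_HF/√M_HF)
= (0.982/√64.07) / (0.982/√64.07 + 4.76/√20.01) = 0.1227/(0.1227 + 1.064) = 0.103.

0.103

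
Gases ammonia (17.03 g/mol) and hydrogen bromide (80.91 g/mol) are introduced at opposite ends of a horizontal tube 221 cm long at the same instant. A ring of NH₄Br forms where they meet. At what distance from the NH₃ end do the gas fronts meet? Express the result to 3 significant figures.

151 cm

The fronts meet when d_NH₃ + d_HBr = L with d_NH₃/d_HBr = √(M_HBr/M_NH₃) (Graham's law). Here √(M_HBr/M_NH₃) = √(80.91/17.03) = 2.180.
With d_NH₃ + d_HBr = 221 cm, d_HBr = 221/(1 + 2.180) = 69.50 cm.
d_NH₃ = 221 − 69.50 = 151 cm.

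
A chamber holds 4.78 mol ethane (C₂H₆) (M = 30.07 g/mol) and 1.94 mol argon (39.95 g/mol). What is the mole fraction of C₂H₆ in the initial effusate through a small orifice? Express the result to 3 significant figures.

0.740

Each component's effusion rate ∝ (its partial pressure)·(1/√M) ∝ n_i/√M_i.
x_C₂H₆(eff) = (n_C₂H₆/√M_C₂H₆) / (n_C₂H₆/√M_C₂H₆ + n_Ar/√M_Ar)
= (4.78/√30.07) / (4.78/√30.07 + 1.94/√39.95) = 0.8717/(0.8717 + 0.3069) = 0.740.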